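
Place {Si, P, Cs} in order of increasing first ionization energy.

Cs, Si, P

Si is in period 3, group 14; P is in period 3, group 15; Cs is in period 6, group 1.
Removing the outermost electron gets harder across a period and easier down a group.
Here both period and group differ, so the two effects have to be weighed against each other.
Si > Cs: both effects reinforce here, so Si is clearly the higher of the two.
P > Si: P lies to the right of Si in period 3, so the across-period effect alone puts P higher.
Approximate values (kJ/mol): Si 786, P 1012, Cs 376.
So from lowest to highest: Cs < Si < P.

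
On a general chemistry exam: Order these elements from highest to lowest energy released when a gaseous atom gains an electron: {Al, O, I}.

I > O > Al

Atoms with high Z_eff and room in the valence shell (especially the halogens) have the most exothermic electron affinities.
These span different periods and groups, so the two trends combine.
O > Al: both effects reinforce here, so O is clearly the higher of the two.
I > O: period and group pull opposite ways; the across-period shift dominates (295 vs 141 kJ/mol).
Approximate values (kJ/mol): O 141, Al 42, I 295.
So from highest to lowest: I > O > Al.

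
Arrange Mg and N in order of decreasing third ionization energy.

Mg > N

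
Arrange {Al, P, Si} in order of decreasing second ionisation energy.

After 1 electron has been removed, what remains? Al⁺ still has 2 valence electrons; P⁺ still has 4 valence electrons; Si⁺ still has 3 valence electrons.
All are still removing valence electrons, so compare the +1 ions as you would atoms: IE_2 generally rises across a period (higher Z_eff) and falls down a group (larger shell), subject to the usual subshell exceptions.
Valence configurations: Al⁺ [Ne]3s², P⁺ [Ne]3s²3p², Si⁺ [Ne]3s²3p¹.
Si⁺ loses a lone 3p electron whereas Al⁺ must break into a filled 3s² pair, so IE_2(Al) > IE_2(Si) even though Si has the higher nuclear charge.
Approximate IE_2 values (kJ/mol): Al 1817, P 1907, Si 1577.
Putting it together, IE_2: Si < Al < P.

P, Al, Si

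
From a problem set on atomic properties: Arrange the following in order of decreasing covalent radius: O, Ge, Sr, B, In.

Sr, In, Ge, B, O

Across a period the added protons contract the valence shell; down a group each new principal shell makes the atom larger.
Here both period and group differ, so the two effects have to be weighed against each other.
B > O: both are in period 2; the period trend gives B the larger value.
Ge > B: the two effects oppose for this pair; the down-group effect wins (121 vs 85 pm).
In > Ge: relative to Ge, both the across-period and down-group shifts push In's atomic radius up.
Sr > In: both are in period 5; the period trend gives Sr the larger value.
Tabulated atomic radius (pm): B 85, O 63, Ge 121, Sr 185, In 142.
So from largest to smallest: Sr > In > Ge > B > O.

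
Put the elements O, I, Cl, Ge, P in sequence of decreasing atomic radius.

O is in period 2, group 16; P is in period 3, group 15; Cl is in period 3, group 17; Ge is in period 4, group 14; I is in period 5, group 17.
Moving right in a period, electrons are added to the same shell under a stronger nuclear pull, so atoms get smaller; moving down, a new shell is opened and atoms get larger.
Neither a single period nor a single group — weigh both effects.
Cl > O: the two effects oppose for this pair; the down-group effect wins (99 vs 63 pm).
P > Cl: P lies to the left of Cl in period 3, so the across-period effect alone puts P larger.
Ge > P: relative to P, both the across-period and down-group shifts push Ge's atomic radius up.
I > Ge: the two effects oppose for this pair; the down-group effect wins (133 vs 121 pm).
For reference (pm): O 63, P 111, Cl 99, Ge 121, I 133.
So from largest to smallest: I > Ge > P > Cl > O.

I > Ge > P > Cl > O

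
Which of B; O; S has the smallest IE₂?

The second ionization energy removes an electron from the +1 ion. For each element: B⁺ still has 2 valence electrons; O⁺ still has 5 valence electrons; S⁺ still has 5 valence electrons.
All are still removing valence electrons, so compare the +1 ions as you would atoms: IE_2 generally rises across a period (higher Z_eff) and falls down a group (larger shell), subject to the usual subshell exceptions.
Valence configurations: B⁺ [He]2s², O⁺ [He]2s²2p³, S⁺ [Ne]3s²3p³.
The numbers (kJ/mol): B 2427, O 3388, S 2252.
So the second ionization energies run S < B < O.

S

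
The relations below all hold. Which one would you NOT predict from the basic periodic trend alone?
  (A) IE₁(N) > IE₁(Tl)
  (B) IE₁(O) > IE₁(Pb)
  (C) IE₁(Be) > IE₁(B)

The general trend: first ionization energy increases across a period and decreases down a group.
(A) N (period 2, group 15) vs Tl (period 6, group 13): the stated order agrees with the simple trend.
(B) O (period 2, group 16) vs Pb (period 6, group 14): the stated order agrees with the simple trend.
(C) Be (period 2, group 2) vs B (period 2, group 13): the stated order contradicts the simple trend.
The exception is (C): removing B's lone 2p electron is easier than breaking Be's filled 2s².

(C)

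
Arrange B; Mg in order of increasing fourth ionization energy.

Mg < B

Consider each +3 ion: B³⁺ is the bare [He] core; Mg³⁺ is already 1 electron into the core.
All of these are removing an electron from a noble-gas core or deeper; the smaller core (lower principal quantum number) is held far more tightly, and within a period the higher nuclear charge binds the same core more tightly.
Approximate IE_4 values (kJ/mol): B 25026, Mg 10543.
So the fourth ionization energies run Mg < B.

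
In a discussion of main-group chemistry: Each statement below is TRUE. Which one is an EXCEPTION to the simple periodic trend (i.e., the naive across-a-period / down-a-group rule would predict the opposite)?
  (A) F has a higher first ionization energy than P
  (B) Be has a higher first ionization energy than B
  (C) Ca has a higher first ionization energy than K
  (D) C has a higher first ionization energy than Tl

The general trend: first ionization energy increases across a period and decreases down a group.
(A) F (period 2, group 17) vs P (period 3, group 15): the stated order agrees with the simple trend.
(B) Be (period 2, group 2) vs B (period 2, group 13): the stated order contradicts the simple trend.
(C) Ca (period 4, group 2) vs K (period 4, group 1): the stated order agrees with the simple trend.
(D) C (period 2, group 14) vs Tl (period 6, group 13): the stated order agrees with the simple trend.
The exception is (B): removing B's lone 2p electron is easier than breaking Be's filled 2s².

(B)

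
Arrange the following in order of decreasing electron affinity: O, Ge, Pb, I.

O is in period 2, group 16; Ge is in period 4, group 14; I is in period 5, group 17; Pb is in period 6, group 14.
Atoms with high Z_eff and room in the valence shell (especially the halogens) have the most exothermic electron affinities.
Neither a single period nor a single group — weigh both effects.
Ge > Pb: Ge sits above Pb in group 14, so the down-group effect alone puts Ge higher.
O > Ge: both effects reinforce here, so O is clearly the higher of the two.
I > O: the two effects oppose for this pair; the across-period effect wins (295 vs 141 kJ/mol).
Tabulated electron affinity (kJ/mol): O 141, Ge 119, I 295, Pb 35.
So from highest to lowest: I > O > Ge > Pb.

I > O > Ge > Pb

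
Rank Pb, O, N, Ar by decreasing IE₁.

Ar > N > O > Pb

N is in period 2, group 15; O is in period 2, group 16; Ar is in period 3, group 18; Pb is in period 6, group 14.
Removing the outermost electron gets harder across a period and easier down a group.
Neither a single period nor a single group — weigh both effects.
O > Pb: both effects reinforce here, so O is clearly the higher of the two.
N > O: this pair runs against the simple trend — see the exception note.
Ar > N: period and group pull opposite ways; the across-period shift dominates (1521 vs 1402 kJ/mol).
Note the exception: N has a higher first ionization energy than O, contrary to the simple trend — pairing an electron in O's 2p⁴ costs repulsion energy, so O ionizes more easily than half-filled N (2p³).
For reference (kJ/mol): N 1402, O 1314, Ar 1521, Pb 716.
So from highest to lowest: Ar > N > O > Pb.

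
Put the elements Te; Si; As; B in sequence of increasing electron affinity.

B < As < Si < Te

Atoms with high Z_eff and room in the valence shell (especially the halogens) have the most exothermic electron affinities.
These sit on a diagonal, where the across-period and down-group effects partly cancel.
As > B: the two effects oppose for this pair; the across-period effect wins (78 vs 27 kJ/mol).
Si > As: the two effects oppose for this pair; the down-group effect wins (134 vs 78 kJ/mol).
Te > Si: the two effects oppose for this pair; the across-period effect wins (190 vs 134 kJ/mol).
Tabulated electron affinity (kJ/mol): B 27, Si 134, As 78, Te 190.
So from lowest to highest: B < As < Si < Te.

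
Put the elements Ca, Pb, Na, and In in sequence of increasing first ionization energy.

Na is in period 3, group 1; Ca is in period 4, group 2; In is in period 5, group 13; Pb is in period 6, group 14.
IE₁ increases left→right with effective nuclear charge and decreases top→bottom as the valence shell moves farther out.
These sit on a diagonal, where the across-period and down-group effects partly cancel.
In > Na: the two effects oppose for this pair; the across-period effect wins (558 vs 496 kJ/mol).
Ca > In: the two effects oppose for this pair; the down-group effect wins (590 vs 558 kJ/mol).
Pb > Ca: the two effects oppose for this pair; the across-period effect wins (716 vs 590 kJ/mol).
Tabulated first ionization energy (kJ/mol): Na 496, Ca 590, In 558, Pb 716.
So from lowest to highest: Na < In < Ca < Pb.

Na, In, Ca, Pb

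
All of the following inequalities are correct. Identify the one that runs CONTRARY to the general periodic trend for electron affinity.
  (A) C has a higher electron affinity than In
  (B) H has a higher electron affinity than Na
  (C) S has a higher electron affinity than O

(C)

The general trend: electron affinity increases across a period and decreases down a group.
(A) C (period 2, group 14) vs In (period 5, group 13): the stated order agrees with the simple trend.
(B) H (period 1, group 1) vs Na (period 3, group 1): the stated order agrees with the simple trend.
(C) S (period 3, group 16) vs O (period 2, group 16): the stated order contradicts the simple trend.
The exception is (C): the compact 2p subshell of O repels the added electron more than S's larger 3p does.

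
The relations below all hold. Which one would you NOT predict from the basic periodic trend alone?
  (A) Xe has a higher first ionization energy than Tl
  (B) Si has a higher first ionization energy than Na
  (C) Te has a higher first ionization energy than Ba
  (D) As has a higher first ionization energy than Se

(D)

The general trend: first ionization energy increases across a period and decreases down a group.
(A) Xe (period 5, group 18) vs Tl (period 6, group 13): the stated order agrees with the simple trend.
(B) Si (period 3, group 14) vs Na (period 3, group 1): the stated order agrees with the simple trend.
(C) Te (period 5, group 16) vs Ba (period 6, group 2): the stated order agrees with the simple trend.
(D) As (period 4, group 15) vs Se (period 4, group 16): the stated order contradicts the simple trend.
The exception is (D): Se (4p⁴) ionizes more easily than half-filled As (4p³).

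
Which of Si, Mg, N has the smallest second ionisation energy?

Mg

IE_2 is the cost of taking one more electron from the +1 cation: Si⁺ still has 3 valence electrons; Mg⁺ still has 1 valence electron; N⁺ still has 4 valence electrons.
All are still removing valence electrons, so compare the +1 ions as you would atoms: IE_2 generally rises across a period (higher Z_eff) and falls down a group (larger shell), subject to the usual subshell exceptions.
Valence configurations: Si⁺ [Ne]3s²3p¹, Mg⁺ [Ne]3s¹, N⁺ [He]2s²2p².
Tabulated IE_2 (kJ/mol): Si 1577, Mg 1451, N 2856.
Putting it together, IE_2: Mg < Si < N.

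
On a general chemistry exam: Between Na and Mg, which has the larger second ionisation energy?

Na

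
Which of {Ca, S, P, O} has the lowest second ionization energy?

Ca

After 1 electron has been removed, what remains? Ca⁺ still has 1 valence electron; S⁺ still has 5 valence electrons; P⁺ still has 4 valence electrons; O⁺ still has 5 valence electrons.
All are still removing valence electrons, so compare the +1 ions as you would atoms: IE_2 generally rises across a period (higher Z_eff) and falls down a group (larger shell), subject to the usual subshell exceptions.
Valence configurations: Ca⁺ [Ar]4s¹, S⁺ [Ne]3s²3p³, P⁺ [Ne]3s²3p², O⁺ [He]2s²2p³.
Approximate IE_2 values (kJ/mol): Ca 1145, S 2252, P 1907, O 3388.
Overall IE_2 order: Ca < P < S < O.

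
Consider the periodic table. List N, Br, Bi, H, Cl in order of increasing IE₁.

H is in period 1, group 1; N is in period 2, group 15; Cl is in period 3, group 17; Br is in period 4, group 17; Bi is in period 6, group 15.
Removing the outermost electron gets harder across a period and easier down a group.
Here both period and group differ, so the two effects have to be weighed against each other.
Br > Bi: relative to Bi, both the across-period and down-group shifts push Br's first ionization energy up.
Cl > Br: Cl sits above Br in group 17, so the down-group effect alone puts Cl higher.
H > Cl: period and group pull opposite ways; the down-group shift dominates (1312 vs 1251 kJ/mol).
N > H: period and group pull opposite ways; the across-period shift dominates (1402 vs 1312 kJ/mol).
Approximate values (kJ/mol): H 1312, N 1402, Cl 1251, Br 1140, Bi 703.
So from lowest to highest: Bi < Br < Cl < H < N.

Bi < Br < Cl < H < N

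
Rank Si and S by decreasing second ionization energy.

S, Si

After 1 electron has been removed, what remains? Si⁺ still has 3 valence electrons; S⁺ still has 5 valence electrons.
All are still removing valence electrons, so compare the +1 ions as you would atoms: IE_2 generally rises across a period (higher Z_eff) and falls down a group (larger shell), subject to the usual subshell exceptions.
Valence configurations: Si⁺ [Ne]3s²3p¹, S⁺ [Ne]3s²3p³.
The numbers (kJ/mol): Si 1577, S 2252.
Hence IE_2: Si < S.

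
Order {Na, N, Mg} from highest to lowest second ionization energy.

Na, N, Mg

After 1 electron has been removed, what remains? Na⁺ is the bare [Ne] core; N⁺ still has 4 valence electrons; Mg⁺ still has 1 valence electron.
Breaking into a closed-shell core is much more expensive than removing a leftover valence electron — Na has the largest IE_2 here.
Valence configurations: N⁺ [He]2s²2p², Mg⁺ [Ne]3s¹.
The numbers (kJ/mol): Na 4562, N 2856, Mg 1451.
Hence IE_2: Mg < N < Na.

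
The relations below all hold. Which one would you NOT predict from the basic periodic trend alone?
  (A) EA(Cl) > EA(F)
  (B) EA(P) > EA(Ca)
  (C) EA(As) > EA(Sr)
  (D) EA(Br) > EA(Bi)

The general trend: electron affinity increases across a period and decreases down a group.
(A) Cl (period 3, group 17) vs F (period 2, group 17): the stated order contradicts the simple trend.
(B) P (period 3, group 15) vs Ca (period 4, group 2): the stated order agrees with the simple trend.
(C) As (period 4, group 15) vs Sr (period 5, group 2): the stated order agrees with the simple trend.
(D) Br (period 4, group 17) vs Bi (period 6, group 15): the stated order agrees with the simple trend.
The exception is (A): F's small 2p subshell makes the incoming electron feel strong e⁻–e⁻ repulsion, so Cl actually releases more energy on gaining an electron.

(A)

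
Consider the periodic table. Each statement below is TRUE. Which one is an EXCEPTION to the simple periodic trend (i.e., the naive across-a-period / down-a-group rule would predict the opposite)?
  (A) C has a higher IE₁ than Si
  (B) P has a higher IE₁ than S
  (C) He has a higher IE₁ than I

(B)

The general trend: IE₁ increases across a period and decreases down a group.
(A) C (period 2, group 14) vs Si (period 3, group 14): the stated order agrees with the simple trend.
(B) P (period 3, group 15) vs S (period 3, group 16): the stated order contradicts the simple trend.
(C) He (period 1, group 18) vs I (period 5, group 17): the stated order agrees with the simple trend.
The exception is (B): S (3p⁴) ionizes more easily than half-filled P (3p³) because the paired 3p electron in S is pushed out by e⁻–e⁻ repulsion.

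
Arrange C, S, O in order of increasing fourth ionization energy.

S < C < O

Consider each +3 ion: C³⁺ still has 1 valence electron; S³⁺ still has 3 valence electrons; O³⁺ still has 3 valence electrons.
All are still removing valence electrons, so compare the +3 ions as you would atoms: IE_4 generally rises across a period (higher Z_eff) and falls down a group (larger shell), subject to the usual subshell exceptions.
Valence configurations: C³⁺ [He]2s¹, S³⁺ [Ne]3s²3p¹, O³⁺ [He]2s²2p¹.
Approximate IE_4 values (kJ/mol): C 6223, S 4556, O 7469.
Putting it together, IE_4: S < C < O.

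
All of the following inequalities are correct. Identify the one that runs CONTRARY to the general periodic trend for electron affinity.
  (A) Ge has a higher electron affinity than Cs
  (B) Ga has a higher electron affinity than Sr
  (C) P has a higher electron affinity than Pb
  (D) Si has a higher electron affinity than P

(D)

The general trend: electron affinity increases across a period and decreases down a group.
(A) Ge (period 4, group 14) vs Cs (period 6, group 1): the stated order agrees with the simple trend.
(B) Ga (period 4, group 13) vs Sr (period 5, group 2): the stated order agrees with the simple trend.
(C) P (period 3, group 15) vs Pb (period 6, group 14): the stated order agrees with the simple trend.
(D) Si (period 3, group 14) vs P (period 3, group 15): the stated order contradicts the simple trend.
The exception is (D): adding an electron to P's half-filled 3p³ is unfavourable, so Si (3p²) has the more exothermic EA.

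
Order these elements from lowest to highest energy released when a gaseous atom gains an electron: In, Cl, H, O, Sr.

Sr < In < H < O < Cl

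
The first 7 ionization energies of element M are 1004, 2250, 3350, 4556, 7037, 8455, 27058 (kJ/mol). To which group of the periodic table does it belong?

Look for the largest jump between consecutive ionization energies: IE7/IE6 ≈ 3.2, far larger than any earlier ratio.
That jump marks the point where a core electron is being removed. So the atom has 6 valence electrons.
A main-group element with 6 valence electrons is in group 16.

Group 16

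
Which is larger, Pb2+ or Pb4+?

Pb2+

Both ions have Z = 82 protons, but Pb4+ has lost more electrons, so its remaining electrons feel a larger effective nuclear charge per electron and are pulled in more tightly.
Higher positive charge → smaller ion, so Pb2+ > Pb4+.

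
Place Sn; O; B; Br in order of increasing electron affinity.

B < Sn < O < Br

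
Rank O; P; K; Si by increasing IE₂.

After 1 electron has been removed, what remains? O⁺ still has 5 valence electrons; P⁺ still has 4 valence electrons; K⁺ is the bare [Ar] core; Si⁺ still has 3 valence electrons.
Usually core removal costs more than valence removal, but here the competition is close: a tightly held n=2 valence electron can cost more to remove than an n=3 core electron, so the actual values have to decide it.
Valence configurations: O⁺ [He]2s²2p³, P⁺ [Ne]3s²3p², Si⁺ [Ne]3s²3p¹.
Approximate IE_2 values (kJ/mol): O 3388, P 1907, K 3052, Si 1577.
So the second ionization energies run Si < P < K < O.

Si < P < K < O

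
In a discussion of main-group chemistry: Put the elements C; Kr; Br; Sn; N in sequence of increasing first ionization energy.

Sn < C < Br < Kr < N

C is in period 2, group 14; N is in period 2, group 15; Br is in period 4, group 17; Kr is in period 4, group 18; Sn is in period 5, group 14.
IE₁ increases left→right with effective nuclear charge and decreases top→bottom as the valence shell moves farther out.
These span different periods and groups, so the two trends combine.
C > Sn: they share group 14; the group trend gives C the larger value.
Br > C: the two effects oppose for this pair; the across-period effect wins (1140 vs 1086 kJ/mol).
Kr > Br: Kr lies to the right of Br in period 4, so the across-period effect alone puts Kr higher.
N > Kr: the two effects oppose for this pair; the down-group effect wins (1402 vs 1351 kJ/mol).
For reference (kJ/mol): C 1086, N 1402, Br 1140, Kr 1351, Sn 709.
So from lowest to highest: Sn < C < Br < Kr < N.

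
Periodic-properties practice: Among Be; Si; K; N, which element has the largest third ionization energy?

Be

Consider each +2 ion: Be²⁺ is the bare [He] core; Si²⁺ still has 2 valence electrons; K²⁺ is already 1 electron into the core; N²⁺ still has 3 valence electrons.
Usually core removal costs more than valence removal, but here the competition is close: a tightly held n=2 valence electron can cost more to remove than an n=3 core electron, so the actual values have to decide it.
Valence configurations: Si²⁺ [Ne]3s², N²⁺ [He]2s²2p¹.
Tabulated IE_3 (kJ/mol): Be 14849, Si 3232, K 4420, N 4578.
Overall IE_3 order: Si < K < N < Be.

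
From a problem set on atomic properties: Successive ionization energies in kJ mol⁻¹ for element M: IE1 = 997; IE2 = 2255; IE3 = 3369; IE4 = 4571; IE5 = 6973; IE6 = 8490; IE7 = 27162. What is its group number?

Group 16

Look for the largest jump between consecutive ionization energies: IE7/IE6 ≈ 3.2, far larger than any earlier ratio.
That jump marks the point where a core electron is being removed. So the atom has 6 valence electrons.
A main-group element with 6 valence electrons is in group 16.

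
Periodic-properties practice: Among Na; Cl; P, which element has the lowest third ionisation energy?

P

After 2 electrons have been removed, what remains? Na²⁺ is already 1 electron into the core; Cl²⁺ still has 5 valence electrons; P²⁺ still has 3 valence electrons.
Breaking into a closed-shell core is much more expensive than removing a leftover valence electron — Na has the largest IE_3 here.
Valence configurations: Cl²⁺ [Ne]3s²3p³, P²⁺ [Ne]3s²3p¹.
Approximate IE_3 values (kJ/mol): Na 6910, Cl 3822, P 2914.
Putting it together, IE_3: P < Cl < Na.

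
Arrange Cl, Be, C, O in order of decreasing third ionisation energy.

Be > O > C > Cl

After 2 electrons have been removed, what remains? Cl²⁺ still has 5 valence electrons; Be²⁺ is the bare [He] core; C²⁺ still has 2 valence electrons; O²⁺ still has 4 valence electrons.
Pulling an electron out of a noble-gas core costs far more than removing a remaining valence electron, so Be sits at the high end of IE_3.
Valence configurations: Cl²⁺ [Ne]3s²3p³, C²⁺ [He]2s², O²⁺ [He]2s²2p².
Approximate IE_3 values (kJ/mol): Cl 3822, Be 14849, C 4620, O 5300.
Hence IE_3: Cl < C < O < Be.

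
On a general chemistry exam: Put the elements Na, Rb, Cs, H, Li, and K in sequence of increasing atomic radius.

H < Li < Na < K < Rb < Cs

H is in period 1, group 1; Li is in period 2, group 1; Na is in period 3, group 1; K is in period 4, group 1; Rb is in period 5, group 1; Cs is in period 6, group 1.
Moving right in a period, electrons are added to the same shell under a stronger nuclear pull, so atoms get smaller; moving down, a new shell is opened and atoms get larger.
All are in group 1, so atomic radius increases down the group.
So from smallest to largest: H < Li < Na < K < Rb < Cs.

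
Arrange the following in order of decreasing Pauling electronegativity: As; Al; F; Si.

F > As > Si > Al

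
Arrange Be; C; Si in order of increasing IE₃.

IE_3 is the cost of taking one more electron from the +2 cation: Be²⁺ is the bare [He] core; C²⁺ still has 2 valence electrons; Si²⁺ still has 2 valence electrons.
Core electrons are held far more tightly than valence electrons, so Be tops the IE_3 order.
Valence configurations: C²⁺ [He]2s², Si²⁺ [Ne]3s².
Tabulated IE_3 (kJ/mol): Be 14849, C 4620, Si 3232.
Overall IE_3 order: Si < C < Be.

Si < C < Be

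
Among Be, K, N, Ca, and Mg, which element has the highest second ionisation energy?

K

IE_2 is the cost of taking one more electron from the +1 cation: Be⁺ still has 1 valence electron; K⁺ is the bare [Ar] core; N⁺ still has 4 valence electrons; Ca⁺ still has 1 valence electron; Mg⁺ still has 1 valence electron.
Core electrons are held far more tightly than valence electrons, so K tops the IE_2 order.
Valence configurations: Be⁺ [He]2s¹, N⁺ [He]2s²2p², Ca⁺ [Ar]4s¹, Mg⁺ [Ne]3s¹.
Tabulated IE_2 (kJ/mol): Be 1757, K 3052, N 2856, Ca 1145, Mg 1451.
Hence IE_2: Ca < Mg < Be < N < K.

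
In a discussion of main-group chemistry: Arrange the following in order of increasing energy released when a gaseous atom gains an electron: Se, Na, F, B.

B is in period 2, group 13; F is in period 2, group 17; Na is in period 3, group 1; Se is in period 4, group 16.
Adding an electron releases more energy for atoms nearer the top right (short of the noble gases).
These span different periods and groups, so the two trends combine.
Na > B: this pair runs against the simple trend — see the exception note.
Se > Na: the two effects oppose for this pair; the across-period effect wins (195 vs 53 kJ/mol).
F > Se: both effects reinforce here, so F is clearly the higher of the two.
Note the exception: Na has a higher electron affinity than B, contrary to the simple trend — B's ns²np¹ configuration gives only a small electron affinity — the sparsely filled np subshell binds an added electron weakly.
For reference (kJ/mol): B 27, F 328, Na 53, Se 195.
So from lowest to highest: B < Na < Se < F.

B, Na, Se, F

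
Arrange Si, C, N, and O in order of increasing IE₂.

Si, C, N, O

The second ionization energy removes an electron from the +1 ion. For each element: Si⁺ still has 3 valence electrons; C⁺ still has 3 valence electrons; N⁺ still has 4 valence electrons; O⁺ still has 5 valence electrons.
All are still removing valence electrons, so compare the +1 ions as you would atoms: IE_2 generally rises across a period (higher Z_eff) and falls down a group (larger shell), subject to the usual subshell exceptions.
Valence configurations: Si⁺ [Ne]3s²3p¹, C⁺ [He]2s²2p¹, N⁺ [He]2s²2p², O⁺ [He]2s²2p³.
Tabulated IE_2 (kJ/mol): Si 1577, C 2353, N 2856, O 3388.
So the second ionization energies run Si < C < N < O.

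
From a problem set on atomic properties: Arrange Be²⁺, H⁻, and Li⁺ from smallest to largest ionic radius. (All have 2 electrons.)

Be²⁺ < Li⁺ < H⁻

All of these have 2 electrons, so size is governed by nuclear charge alone: the more protons, the stronger the pull on the same electron cloud, and the smaller the ion.
Nuclear charges: Be²⁺ (Z=4), Li⁺ (Z=3), H⁻ (Z=1).
Smallest to largest: Be²⁺ < Li⁺ < H⁻.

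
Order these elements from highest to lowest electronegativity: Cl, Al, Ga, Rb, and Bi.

Al is in period 3, group 13; Cl is in period 3, group 17; Ga is in period 4, group 13; Rb is in period 5, group 1; Bi is in period 6, group 15.
Electronegativity increases across a period and decreases down a group, tracking effective nuclear charge and atomic size.
Here both period and group differ, so the two effects have to be weighed against each other.
Al > Rb: relative to Rb, both the across-period and down-group shifts push Al's electronegativity up.
Ga > Al: this pair runs against the simple trend — see the exception note.
Bi > Ga: the two effects oppose for this pair; the across-period effect wins (2.02 vs 1.81).
Cl > Bi: both effects reinforce here, so Cl is clearly the higher of the two.
Note the exception: Ga has a higher electronegativity than Al, contrary to the simple trend — poor shielding by filled d (and f) subshells raises the heavier element's effective nuclear charge more than the simple down-group trend predicts.
Tabulated electronegativity (Pauling): Al 1.61, Cl 3.16, Ga 1.81, Rb 0.82, Bi 2.02.
So from highest to lowest: Cl > Bi > Ga > Al > Rb.

Cl, Bi, Ga, Al, Rb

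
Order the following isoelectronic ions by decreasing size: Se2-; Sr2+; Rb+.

Se2- > Rb+ > Sr2+

All of these have 36 electrons, so size is governed by nuclear charge alone: the more protons, the stronger the pull on the same electron cloud, and the smaller the ion.
Nuclear charges: Sr2+ (Z=38), Rb+ (Z=37), Se2- (Z=34).
Largest to smallest: Se2- > Rb+ > Sr2+.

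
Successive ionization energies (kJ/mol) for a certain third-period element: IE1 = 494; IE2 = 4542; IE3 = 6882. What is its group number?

Group 1

Look for the largest jump between consecutive ionization energies: IE2/IE1 ≈ 9.2, far larger than any earlier ratio.
That jump marks the point where a core electron is being removed. So the atom has 1 valence electron.
A main-group element with 1 valence electron is in group 1.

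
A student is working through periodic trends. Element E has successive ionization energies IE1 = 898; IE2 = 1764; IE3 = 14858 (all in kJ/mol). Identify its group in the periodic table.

Group 2

Look for the largest jump between consecutive ionization energies: IE3/IE2 ≈ 8.4, far larger than any earlier ratio.
That jump marks the point where a core electron is being removed. So the atom has 2 valence electrons.
A main-group element with 2 valence electrons is in group 2.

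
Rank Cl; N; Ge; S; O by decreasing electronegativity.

O > Cl > N > S > Ge

N is in period 2, group 15; O is in period 2, group 16; S is in period 3, group 16; Cl is in period 3, group 17; Ge is in period 4, group 14.
Smaller atoms with higher effective nuclear charge are more electronegative.
Neither a single period nor a single group — weigh both effects.
S > Ge: both effects reinforce here, so S is clearly the higher of the two.
N > S: period and group pull opposite ways; the down-group shift dominates (3.04 vs 2.58).
Cl > N: period and group pull opposite ways; the across-period shift dominates (3.16 vs 3.04).
O > Cl: the two effects oppose for this pair; the down-group effect wins (3.44 vs 3.16).
Approximate values (Pauling): N 3.04, O 3.44, S 2.58, Cl 3.16, Ge 2.01.
So from highest to lowest: O > Cl > N > S > Ge.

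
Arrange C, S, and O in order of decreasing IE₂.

IE_2 is the cost of taking one more electron from the +1 cation: C⁺ still has 3 valence electrons; S⁺ still has 5 valence electrons; O⁺ still has 5 valence electrons.
All are still removing valence electrons, so compare the +1 ions as you would atoms: IE_2 generally rises across a period (higher Z_eff) and falls down a group (larger shell), subject to the usual subshell exceptions.
Valence configurations: C⁺ [He]2s²2p¹, S⁺ [Ne]3s²3p³, O⁺ [He]2s²2p³.
The numbers (kJ/mol): C 2353, S 2252, O 3388.
Overall IE_2 order: S < C < O.

O > C > S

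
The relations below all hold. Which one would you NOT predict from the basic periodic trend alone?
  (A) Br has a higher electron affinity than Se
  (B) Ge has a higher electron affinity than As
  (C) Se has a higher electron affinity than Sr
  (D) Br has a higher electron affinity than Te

(B)

The general trend: electron affinity increases across a period and decreases down a group.
(A) Br (period 4, group 17) vs Se (period 4, group 16): the stated order agrees with the simple trend.
(B) Ge (period 4, group 14) vs As (period 4, group 15): the stated order contradicts the simple trend.
(C) Se (period 4, group 16) vs Sr (period 5, group 2): the stated order agrees with the simple trend.
(D) Br (period 4, group 17) vs Te (period 5, group 16): the stated order agrees with the simple trend.
The exception is (B): adding an electron to As's half-filled 4p³ is unfavourable, so Ge (4p²) has the more exothermic EA.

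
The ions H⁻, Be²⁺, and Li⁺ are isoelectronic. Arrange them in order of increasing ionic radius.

All of these have 2 electrons, so size is governed by nuclear charge alone: the more protons, the stronger the pull on the same electron cloud, and the smaller the ion.
Nuclear charges: Be²⁺ (Z=4), Li⁺ (Z=3), H⁻ (Z=1).
Smallest to largest: Be²⁺ < Li⁺ < H⁻.

Be²⁺ < Li⁺ < H⁻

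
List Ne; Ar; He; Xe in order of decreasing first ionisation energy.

He is in period 1, group 18; Ne is in period 2, group 18; Ar is in period 3, group 18; Xe is in period 5, group 18.
First ionization energy rises across a period (greater Z_eff holds electrons more tightly) and falls down a group (valence electrons are farther from the nucleus).
All are in group 18, so first ionization energy increases up the group.
So from highest to lowest: He > Ne > Ar > Xe.

He, Ne, Ar, Xe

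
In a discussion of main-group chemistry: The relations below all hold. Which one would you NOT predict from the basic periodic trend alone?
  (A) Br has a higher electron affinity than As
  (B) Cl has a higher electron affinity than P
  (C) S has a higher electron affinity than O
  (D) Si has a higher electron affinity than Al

(C)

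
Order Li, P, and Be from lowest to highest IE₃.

P < Li < Be

After 2 electrons have been removed, what remains? Li²⁺ is already 1 electron into the core; P²⁺ still has 3 valence electrons; Be²⁺ is the bare [He] core.
Pulling an electron out of a noble-gas core costs far more than removing a remaining valence electron, so Li and Be sit at the high end of IE_3.
The numbers (kJ/mol): Li 11815, P 2914, Be 14849.
Overall IE_3 order: P < Li < Be.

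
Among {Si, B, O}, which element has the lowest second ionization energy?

IE_2 is the cost of taking one more electron from the +1 cation: Si⁺ still has 3 valence electrons; B⁺ still has 2 valence electrons; O⁺ still has 5 valence electrons.
All are still removing valence electrons, so compare the +1 ions as you would atoms: IE_2 generally rises across a period (higher Z_eff) and falls down a group (larger shell), subject to the usual subshell exceptions.
Valence configurations: Si⁺ [Ne]3s²3p¹, B⁺ [He]2s², O⁺ [He]2s²2p³.
The numbers (kJ/mol): Si 1577, B 2427, O 3388.
Overall IE_2 order: Si < B < O.

Si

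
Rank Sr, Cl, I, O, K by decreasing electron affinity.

O is in period 2, group 16; Cl is in period 3, group 17; K is in period 4, group 1; Sr is in period 5, group 2; I is in period 5, group 17.
EA tends to increase across a period and decrease down a group, though the pattern is less regular than for IE or radius.
These span different periods and groups, so the two trends combine.
K > Sr: the two effects oppose for this pair; the down-group effect wins (48 vs 5 kJ/mol).
O > K: both effects reinforce here, so O is clearly the higher of the two.
I > O: period and group pull opposite ways; the across-period shift dominates (295 vs 141 kJ/mol).
Cl > I: they share group 17; the group trend gives Cl the larger value.
For reference (kJ/mol): O 141, Cl 349, K 48, Sr 5, I 295.
So from highest to lowest: Cl > I > O > K > Sr.

Cl > I > O > K > Sr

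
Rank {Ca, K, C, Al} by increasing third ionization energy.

The third ionization energy removes an electron from the +2 ion. For each element: Ca²⁺ is the bare [Ar] core; K²⁺ is already 1 electron into the core; C²⁺ still has 2 valence electrons; Al²⁺ still has 1 valence electron.
Usually core removal costs more than valence removal, but here the competition is close: a tightly held n=2 valence electron can cost more to remove than an n=3 core electron, so the actual values have to decide it.
Valence configurations: C²⁺ [He]2s², Al²⁺ [Ne]3s¹.
The numbers (kJ/mol): Ca 4912, K 4420, C 4620, Al 2745.
Hence IE_3: Al < K < C < Ca.

Al, K, C, Ca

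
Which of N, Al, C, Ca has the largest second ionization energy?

After 1 electron has been removed, what remains? N⁺ still has 4 valence electrons; Al⁺ still has 2 valence electrons; C⁺ still has 3 valence electrons; Ca⁺ still has 1 valence electron.
All are still removing valence electrons, so compare the +1 ions as you would atoms: IE_2 generally rises across a period (higher Z_eff) and falls down a group (larger shell), subject to the usual subshell exceptions.
Valence configurations: N⁺ [He]2s²2p², Al⁺ [Ne]3s², C⁺ [He]2s²2p¹, Ca⁺ [Ar]4s¹.
The numbers (kJ/mol): N 2856, Al 1817, C 2353, Ca 1145.
Hence IE_2: Ca < Al < C < N.

N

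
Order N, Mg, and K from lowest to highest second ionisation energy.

Mg < N < K

IE_2 is the cost of taking one more electron from the +1 cation: N⁺ still has 4 valence electrons; Mg⁺ still has 1 valence electron; K⁺ is the bare [Ar] core.
Core electrons are held far more tightly than valence electrons, so K tops the IE_2 order.
Valence configurations: N⁺ [He]2s²2p², Mg⁺ [Ne]3s¹.
The numbers (kJ/mol): N 2856, Mg 1451, K 3052.
Overall IE_2 order: Mg < N < K.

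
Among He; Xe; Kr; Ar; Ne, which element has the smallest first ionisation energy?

Xe

First ionization energy rises across a period (greater Z_eff holds electrons more tightly) and falls down a group (valence electrons are farther from the nucleus).
All are in group 18, so first ionization energy increases up the group.
The smallest first ionisation energy among these belongs to Xe.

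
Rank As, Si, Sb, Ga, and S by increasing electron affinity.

Electron affinity generally becomes more exothermic across a period toward the halogens and less exothermic down a group.
Here both period and group differ, so the two effects have to be weighed against each other.
As > Ga: both are in period 4; the period trend gives As the larger value.
Sb > As: this pair runs against the simple trend — see the exception note.
Si > Sb: the two effects oppose for this pair; the down-group effect wins (134 vs 103 kJ/mol).
S > Si: both are in period 3; the period trend gives S the larger value.
Note the exception: Sb has a higher electron affinity than As, contrary to the simple trend — both are half-filled np³, but the pairing/repulsion penalty for the added electron shrinks as the p orbitals become larger and more diffuse down the group, and for Sb that outweighs the weaker nuclear attraction.
Approximate values (kJ/mol): Si 134, S 200, Ga 29, As 78, Sb 103.
So from lowest to highest: Ga < As < Sb < Si < S.

Ga < As < Sb < Si < S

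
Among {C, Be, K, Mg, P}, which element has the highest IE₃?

Be

IE_3 is the cost of taking one more electron from the +2 cation: C²⁺ still has 2 valence electrons; Be²⁺ is the bare [He] core; K²⁺ is already 1 electron into the core; Mg²⁺ is the bare [Ne] core; P²⁺ still has 3 valence electrons.
Usually core removal costs more than valence removal, but here the competition is close: a tightly held n=2 valence electron can cost more to remove than an n=3 core electron, so the actual values have to decide it.
Valence configurations: C²⁺ [He]2s², P²⁺ [Ne]3s²3p¹.
Tabulated IE_3 (kJ/mol): C 4620, Be 14849, K 4420, Mg 7733, P 2914.
Overall IE_3 order: P < K < C < Mg < Be.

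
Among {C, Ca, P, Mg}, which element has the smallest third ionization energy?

IE_3 is the cost of taking one more electron from the +2 cation: C²⁺ still has 2 valence electrons; Ca²⁺ is the bare [Ar] core; P²⁺ still has 3 valence electrons; Mg²⁺ is the bare [Ne] core.
Pulling an electron out of a noble-gas core costs far more than removing a remaining valence electron, so Ca and Mg sit at the high end of IE_3.
Valence configurations: C²⁺ [He]2s², P²⁺ [Ne]3s²3p¹.
Approximate IE_3 values (kJ/mol): C 4620, Ca 4912, P 2914, Mg 7733.
Overall IE_3 order: P < C < Ca < Mg.

P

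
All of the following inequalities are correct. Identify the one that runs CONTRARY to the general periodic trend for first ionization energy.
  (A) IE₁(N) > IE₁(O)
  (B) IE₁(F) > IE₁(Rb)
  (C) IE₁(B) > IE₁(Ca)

(A)

The general trend: first ionization energy increases across a period and decreases down a group.
(A) N (period 2, group 15) vs O (period 2, group 16): the stated order contradicts the simple trend.
(B) F (period 2, group 17) vs Rb (period 5, group 1): the stated order agrees with the simple trend.
(C) B (period 2, group 13) vs Ca (period 4, group 2): the stated order agrees with the simple trend.
The exception is (A): pairing an electron in O's 2p⁴ costs repulsion energy, so O ionizes more easily than half-filled N (2p³).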